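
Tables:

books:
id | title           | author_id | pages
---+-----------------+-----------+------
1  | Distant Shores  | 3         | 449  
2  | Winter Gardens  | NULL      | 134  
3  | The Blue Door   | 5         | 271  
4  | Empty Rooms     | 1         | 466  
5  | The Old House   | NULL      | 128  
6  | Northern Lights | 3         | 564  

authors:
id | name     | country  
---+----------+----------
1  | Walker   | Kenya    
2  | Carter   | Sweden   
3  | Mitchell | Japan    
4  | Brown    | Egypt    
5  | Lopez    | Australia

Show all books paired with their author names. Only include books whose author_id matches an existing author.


INNER JOIN keeps only books rows whose author_id matches an id in authors. Walk through each book:
  - book 1 (Distant Shores): author_id=3 -> matches Mitchell
  - book 2 (Winter Gardens): author_id=NULL, no match -> dropped
  - book 3 (The Blue Door): author_id=5 -> matches Lopez
  - book 4 (Empty Rooms): author_id=1 -> matches Walker
  - book 5 (The Old House): author_id=NULL, no match -> dropped
  - book 6 (Northern Lights): author_id=3 -> matches Mitchell
So 2 of 6 rows are dropped.

SQL:
SELECT a.title, b.name AS author
FROM books a
INNER JOIN authors b ON a.author_id = b.id

Result:
title           | author  
----------------+---------
Distant Shores  | Mitchell
The Blue Door   | Lopez   
Empty Rooms     | Walker  
Northern Lights | Mitchell


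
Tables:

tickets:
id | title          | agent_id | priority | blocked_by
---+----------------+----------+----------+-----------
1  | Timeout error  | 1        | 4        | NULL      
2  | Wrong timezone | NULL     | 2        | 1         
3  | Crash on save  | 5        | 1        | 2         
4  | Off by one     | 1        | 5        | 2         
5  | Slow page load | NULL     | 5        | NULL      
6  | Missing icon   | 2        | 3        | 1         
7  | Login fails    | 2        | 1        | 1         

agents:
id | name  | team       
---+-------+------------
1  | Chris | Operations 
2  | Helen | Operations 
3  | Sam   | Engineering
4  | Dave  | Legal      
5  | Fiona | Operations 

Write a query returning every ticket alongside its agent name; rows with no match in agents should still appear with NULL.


LEFT JOIN keeps every row from tickets (the left table); where agent_id has no match in agents, the agent columns become NULL. Walk through each ticket:
  - ticket 1 (Timeout error): agent_id=1 -> matches Chris
  - ticket 2 (Wrong timezone): agent_id=NULL, no match -> kept with NULL
  - ticket 3 (Crash on save): agent_id=5 -> matches Fiona
  - ticket 4 (Off by one): agent_id=1 -> matches Chris
  - ticket 5 (Slow page load): agent_id=NULL, no match -> kept with NULL
  - ticket 6 (Missing icon): agent_id=2 -> matches Helen
  - ticket 7 (Login fails): agent_id=2 -> matches Helen
All 7 rows appear; 2 have NULL agent.

SQL:
SELECT a.title, b.name AS agent
FROM tickets a
LEFT JOIN agents b ON a.agent_id = b.id

Result:
title          | agent
---------------+------
Timeout error  | Chris
Wrong timezone | NULL 
Crash on save  | Fiona
Off by one     | Chris
Slow page load | NULL 
Missing icon   | Helen
Login fails    | Helen


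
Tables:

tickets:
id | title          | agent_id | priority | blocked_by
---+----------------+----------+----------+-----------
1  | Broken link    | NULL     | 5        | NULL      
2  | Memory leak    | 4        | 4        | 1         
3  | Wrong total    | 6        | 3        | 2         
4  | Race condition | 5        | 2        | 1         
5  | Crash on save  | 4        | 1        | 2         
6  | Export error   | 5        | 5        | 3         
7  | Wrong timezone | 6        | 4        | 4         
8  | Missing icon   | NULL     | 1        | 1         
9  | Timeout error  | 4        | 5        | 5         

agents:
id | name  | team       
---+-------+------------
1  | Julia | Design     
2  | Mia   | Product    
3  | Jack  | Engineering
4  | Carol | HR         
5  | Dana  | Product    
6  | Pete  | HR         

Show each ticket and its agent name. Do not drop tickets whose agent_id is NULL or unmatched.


LEFT JOIN keeps every row from tickets (the left table); where agent_id has no match in agents, the agent columns become NULL. Walk through each ticket:
  - ticket 1 (Broken link): agent_id=NULL, no match -> kept with NULL
  - ticket 2 (Memory leak): agent_id=4 -> matches Carol
  - ticket 3 (Wrong total): agent_id=6 -> matches Pete
  - ticket 4 (Race condition): agent_id=5 -> matches Dana
  - ticket 5 (Crash on save): agent_id=4 -> matches Carol
  - ticket 6 (Export error): agent_id=5 -> matches Dana
  - ticket 7 (Wrong timezone): agent_id=6 -> matches Pete
  - ticket 8 (Missing icon): agent_id=NULL, no match -> kept with NULL
  - ticket 9 (Timeout error): agent_id=4 -> matches Carol
All 9 rows appear; 2 have NULL agent.

SQL:
SELECT a.title, b.name AS agent
FROM tickets a
LEFT JOIN agents b ON a.agent_id = b.id

Result:
title          | agent
---------------+------
Broken link    | NULL 
Memory leak    | Carol
Wrong total    | Pete 
Race condition | Dana 
Crash on save  | Carol
Export error   | Dana 
Wrong timezone | Pete 
Missing icon   | NULL 
Timeout error  | Carol


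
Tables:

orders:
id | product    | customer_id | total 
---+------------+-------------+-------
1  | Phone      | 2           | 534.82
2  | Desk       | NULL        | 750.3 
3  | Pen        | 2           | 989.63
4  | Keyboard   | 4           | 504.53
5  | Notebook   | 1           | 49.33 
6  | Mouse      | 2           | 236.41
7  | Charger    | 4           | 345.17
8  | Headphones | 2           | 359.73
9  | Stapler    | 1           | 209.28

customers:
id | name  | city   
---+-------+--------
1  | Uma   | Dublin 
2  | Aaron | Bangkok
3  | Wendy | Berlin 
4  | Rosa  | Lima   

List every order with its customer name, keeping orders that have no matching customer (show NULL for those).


LEFT JOIN keeps every row from orders (the left table); where customer_id has no match in customers, the customer columns become NULL. Walk through each order:
  - order 1 (Phone): customer_id=2 -> matches Aaron
  - order 2 (Desk): customer_id=NULL, no match -> kept with NULL
  - order 3 (Pen): customer_id=2 -> matches Aaron
  - order 4 (Keyboard): customer_id=4 -> matches Rosa
  - order 5 (Notebook): customer_id=1 -> matches Uma
  - order 6 (Mouse): customer_id=2 -> matches Aaron
  - order 7 (Charger): customer_id=4 -> matches Rosa
  - order 8 (Headphones): customer_id=2 -> matches Aaron
  - order 9 (Stapler): customer_id=1 -> matches Uma
All 9 rows appear; 1 has NULL customer.

SQL:
SELECT a.product, b.name AS customer
FROM orders a
LEFT JOIN customers b ON a.customer_id = b.id

Result:
product    | customer
-----------+---------
Phone      | Aaron   
Desk       | NULL    
Pen        | Aaron   
Keyboard   | Rosa    
Notebook   | Uma     
Mouse      | Aaron   
Charger    | Rosa    
Headphones | Aaron   
Stapler    | Uma     


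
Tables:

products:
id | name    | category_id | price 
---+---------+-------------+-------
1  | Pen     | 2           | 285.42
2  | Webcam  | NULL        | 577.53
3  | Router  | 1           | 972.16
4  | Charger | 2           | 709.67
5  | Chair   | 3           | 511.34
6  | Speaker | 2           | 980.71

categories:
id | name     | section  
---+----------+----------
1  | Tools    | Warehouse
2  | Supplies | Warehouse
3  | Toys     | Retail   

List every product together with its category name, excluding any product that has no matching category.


INNER JOIN keeps only products rows whose category_id matches an id in categories. Walk through each product:
  - product 1 (Pen): category_id=2 -> matches Supplies
  - product 2 (Webcam): category_id=NULL, no match -> dropped
  - product 3 (Router): category_id=1 -> matches Tools
  - product 4 (Charger): category_id=2 -> matches Supplies
  - product 5 (Chair): category_id=3 -> matches Toys
  - product 6 (Speaker): category_id=2 -> matches Supplies
So 1 of 6 rows is dropped.

SQL:
SELECT a.name, b.name AS category
FROM products a
INNER JOIN categories b ON a.category_id = b.id

Result:
name    | category
--------+---------
Pen     | Supplies
Router  | Tools   
Charger | Supplies
Chair   | Toys    
Speaker | Supplies


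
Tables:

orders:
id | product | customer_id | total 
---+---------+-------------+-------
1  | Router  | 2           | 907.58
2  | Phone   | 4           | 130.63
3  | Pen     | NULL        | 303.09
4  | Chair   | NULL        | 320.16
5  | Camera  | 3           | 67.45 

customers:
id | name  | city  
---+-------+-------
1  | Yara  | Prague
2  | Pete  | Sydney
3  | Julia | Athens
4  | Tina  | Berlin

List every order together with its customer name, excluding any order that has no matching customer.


INNER JOIN keeps only orders rows whose customer_id matches an id in customers. Walk through each order:
  - order 1 (Router): customer_id=2 -> matches Pete
  - order 2 (Phone): customer_id=4 -> matches Tina
  - order 3 (Pen): customer_id=NULL, no match -> dropped
  - order 4 (Chair): customer_id=NULL, no match -> dropped
  - order 5 (Camera): customer_id=3 -> matches Julia
So 2 of 5 rows are dropped.

SQL:
SELECT a.product, b.name AS customer
FROM orders a
INNER JOIN customers b ON a.customer_id = b.id

Result:
product | customer
--------+---------
Router  | Pete    
Phone   | Tina    
Camera  | Julia   


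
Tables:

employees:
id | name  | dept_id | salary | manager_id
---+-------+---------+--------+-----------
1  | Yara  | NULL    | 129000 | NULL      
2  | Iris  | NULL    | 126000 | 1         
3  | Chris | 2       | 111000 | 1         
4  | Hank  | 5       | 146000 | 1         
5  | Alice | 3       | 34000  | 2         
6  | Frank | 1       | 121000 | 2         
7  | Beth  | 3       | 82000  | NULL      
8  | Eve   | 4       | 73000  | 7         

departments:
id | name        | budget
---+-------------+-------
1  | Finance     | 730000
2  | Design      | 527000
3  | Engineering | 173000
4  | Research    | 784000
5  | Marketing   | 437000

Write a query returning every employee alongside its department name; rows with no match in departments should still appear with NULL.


LEFT JOIN keeps every row from employees (the left table); where dept_id has no match in departments, the department columns become NULL. Walk through each employee:
  - employee 1 (Yara): dept_id=NULL, no match -> kept with NULL
  - employee 2 (Iris): dept_id=NULL, no match -> kept with NULL
  - employee 3 (Chris): dept_id=2 -> matches Design
  - employee 4 (Hank): dept_id=5 -> matches Marketing
  - employee 5 (Alice): dept_id=3 -> matches Engineering
  - employee 6 (Frank): dept_id=1 -> matches Finance
  - employee 7 (Beth): dept_id=3 -> matches Engineering
  - employee 8 (Eve): dept_id=4 -> matches Research
All 8 rows appear; 2 have NULL department.

SQL:
SELECT a.name, b.name AS department
FROM employees a
LEFT JOIN departments b ON a.dept_id = b.id

Result:
name  | department 
------+------------
Yara  | NULL       
Iris  | NULL       
Chris | Design     
Hank  | Marketing  
Alice | Engineering
Frank | Finance    
Beth  | Engineering
Eve   | Research   


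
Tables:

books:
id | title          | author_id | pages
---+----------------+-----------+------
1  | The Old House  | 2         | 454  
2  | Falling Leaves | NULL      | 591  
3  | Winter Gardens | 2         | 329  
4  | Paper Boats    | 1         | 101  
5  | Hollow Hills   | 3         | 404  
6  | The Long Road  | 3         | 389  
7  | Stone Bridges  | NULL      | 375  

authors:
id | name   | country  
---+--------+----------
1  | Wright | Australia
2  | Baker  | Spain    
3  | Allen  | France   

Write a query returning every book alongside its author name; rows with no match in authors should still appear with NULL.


LEFT JOIN keeps every row from books (the left table); where author_id has no match in authors, the author columns become NULL. Walk through each book:
  - book 1 (The Old House): author_id=2 -> matches Baker
  - book 2 (Falling Leaves): author_id=NULL, no match -> kept with NULL
  - book 3 (Winter Gardens): author_id=2 -> matches Baker
  - book 4 (Paper Boats): author_id=1 -> matches Wright
  - book 5 (Hollow Hills): author_id=3 -> matches Allen
  - book 6 (The Long Road): author_id=3 -> matches Allen
  - book 7 (Stone Bridges): author_id=NULL, no match -> kept with NULL
All 7 rows appear; 2 have NULL author.

SQL:
SELECT a.title, b.name AS author
FROM books a
LEFT JOIN authors b ON a.author_id = b.id

Result:
title          | author
---------------+-------
The Old House  | Baker 
Falling Leaves | NULL  
Winter Gardens | Baker 
Paper Boats    | Wright
Hollow Hills   | Allen 
The Long Road  | Allen 
Stone Bridges  | NULL  


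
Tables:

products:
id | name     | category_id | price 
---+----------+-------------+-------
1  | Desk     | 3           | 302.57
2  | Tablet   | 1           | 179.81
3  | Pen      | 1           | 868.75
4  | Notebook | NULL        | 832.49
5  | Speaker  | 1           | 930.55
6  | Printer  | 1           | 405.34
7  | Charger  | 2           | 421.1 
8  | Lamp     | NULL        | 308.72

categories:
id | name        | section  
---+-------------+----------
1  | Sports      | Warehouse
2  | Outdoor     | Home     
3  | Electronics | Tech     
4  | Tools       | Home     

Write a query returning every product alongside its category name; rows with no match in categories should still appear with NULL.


LEFT JOIN keeps every row from products (the left table); where category_id has no match in categories, the category columns become NULL. Walk through each product:
  - product 1 (Desk): category_id=3 -> matches Electronics
  - product 2 (Tablet): category_id=1 -> matches Sports
  - product 3 (Pen): category_id=1 -> matches Sports
  - product 4 (Notebook): category_id=NULL, no match -> kept with NULL
  - product 5 (Speaker): category_id=1 -> matches Sports
  - product 6 (Printer): category_id=1 -> matches Sports
  - product 7 (Charger): category_id=2 -> matches Outdoor
  - product 8 (Lamp): category_id=NULL, no match -> kept with NULL
All 8 rows appear; 2 have NULL category.

SQL:
SELECT a.name, b.name AS category
FROM products a
LEFT JOIN categories b ON a.category_id = b.id

Result:
name     | category   
---------+------------
Desk     | Electronics
Tablet   | Sports     
Pen      | Sports     
Notebook | NULL       
Speaker  | Sports     
Printer  | Sports     
Charger  | Outdoor    
Lamp     | NULL       


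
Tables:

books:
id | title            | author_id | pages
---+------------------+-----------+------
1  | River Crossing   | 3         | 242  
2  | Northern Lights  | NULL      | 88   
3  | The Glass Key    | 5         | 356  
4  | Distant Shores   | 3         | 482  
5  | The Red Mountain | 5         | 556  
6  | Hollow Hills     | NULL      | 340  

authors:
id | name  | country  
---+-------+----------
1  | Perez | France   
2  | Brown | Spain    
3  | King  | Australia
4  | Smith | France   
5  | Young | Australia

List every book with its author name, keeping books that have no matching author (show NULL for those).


LEFT JOIN keeps every row from books (the left table); where author_id has no match in authors, the author columns become NULL. Walk through each book:
  - book 1 (River Crossing): author_id=3 -> matches King
  - book 2 (Northern Lights): author_id=NULL, no match -> kept with NULL
  - book 3 (The Glass Key): author_id=5 -> matches Young
  - book 4 (Distant Shores): author_id=3 -> matches King
  - book 5 (The Red Mountain): author_id=5 -> matches Young
  - book 6 (Hollow Hills): author_id=NULL, no match -> kept with NULL
All 6 rows appear; 2 have NULL author.

SQL:
SELECT a.title, b.name AS author
FROM books a
LEFT JOIN authors b ON a.author_id = b.id

Result:
title            | author
-----------------+-------
River Crossing   | King  
Northern Lights  | NULL  
The Glass Key    | Young 
Distant Shores   | King  
The Red Mountain | Young 
Hollow Hills     | NULL  


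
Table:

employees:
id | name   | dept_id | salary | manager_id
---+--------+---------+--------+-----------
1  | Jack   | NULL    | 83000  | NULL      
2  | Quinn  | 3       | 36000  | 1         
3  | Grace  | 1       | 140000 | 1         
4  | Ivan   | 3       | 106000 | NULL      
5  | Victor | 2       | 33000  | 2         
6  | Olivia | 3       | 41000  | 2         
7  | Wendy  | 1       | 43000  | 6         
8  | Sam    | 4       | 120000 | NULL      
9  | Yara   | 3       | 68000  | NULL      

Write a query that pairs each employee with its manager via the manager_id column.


This is a self-join: employees is joined to a second copy of itself, matching each row's manager_id to another row's id. Use LEFT JOIN so rows with manager_id=NULL are kept.
  - employee 1 (Jack): manager_id=NULL -> NULL
  - employee 2 (Quinn): manager_id=1 -> Jack
  - employee 3 (Grace): manager_id=1 -> Jack
  - employee 4 (Ivan): manager_id=NULL -> NULL
  - employee 5 (Victor): manager_id=2 -> Quinn
  - employee 6 (Olivia): manager_id=2 -> Quinn
  - employee 7 (Wendy): manager_id=6 -> Olivia
  - employee 8 (Sam): manager_id=NULL -> NULL
  - employee 9 (Yara): manager_id=NULL -> NULL

SQL:
SELECT a.name AS item, b.name AS manager
FROM employees a
LEFT JOIN employees b ON a.manager_id = b.id

Result:
item   | manager
-------+--------
Jack   | NULL   
Quinn  | Jack   
Grace  | Jack   
Ivan   | NULL   
Victor | Quinn  
Olivia | Quinn  
Wendy  | Olivia 
Sam    | NULL   
Yara   | NULL   


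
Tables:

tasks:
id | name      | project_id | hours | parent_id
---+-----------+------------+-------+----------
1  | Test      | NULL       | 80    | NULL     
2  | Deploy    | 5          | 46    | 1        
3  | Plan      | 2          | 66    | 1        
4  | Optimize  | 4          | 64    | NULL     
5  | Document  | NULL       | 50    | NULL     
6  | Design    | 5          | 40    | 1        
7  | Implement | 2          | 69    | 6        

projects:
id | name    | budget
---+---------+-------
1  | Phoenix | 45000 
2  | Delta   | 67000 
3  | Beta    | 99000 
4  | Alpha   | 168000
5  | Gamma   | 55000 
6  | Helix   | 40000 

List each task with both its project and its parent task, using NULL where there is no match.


Two LEFT JOINs from the same base table tasks: one to projects via project_id, one to tasks itself via parent_id. Both are LEFT so every task is preserved.
Match against projects:
  - task 1 (Test): project_id=NULL, no match -> kept with NULL
  - task 2 (Deploy): project_id=5 -> matches Gamma
  - task 3 (Plan): project_id=2 -> matches Delta
  - task 4 (Optimize): project_id=4 -> matches Alpha
  - task 5 (Document): project_id=NULL, no match -> kept with NULL
  - task 6 (Design): project_id=5 -> matches Gamma
  - task 7 (Implement): project_id=2 -> matches Delta
Match against tasks (self):
  - task 1 (Test): parent_id=NULL -> NULL
  - task 2 (Deploy): parent_id=1 -> Test
  - task 3 (Plan): parent_id=1 -> Test
  - task 4 (Optimize): parent_id=NULL -> NULL
  - task 5 (Document): parent_id=NULL -> NULL
  - task 6 (Design): parent_id=1 -> Test
  - task 7 (Implement): parent_id=6 -> Design

SQL:
SELECT a.name, b.name AS project, c.name AS parent
FROM tasks a
LEFT JOIN projects b ON a.project_id = b.id
LEFT JOIN tasks c ON a.parent_id = c.id

Result:
name      | project | parent
----------+---------+-------
Test      | NULL    | NULL  
Deploy    | Gamma   | Test  
Plan      | Delta   | Test  
Optimize  | Alpha   | NULL  
Document  | NULL    | NULL  
Design    | Gamma   | Test  
Implement | Delta   | Design


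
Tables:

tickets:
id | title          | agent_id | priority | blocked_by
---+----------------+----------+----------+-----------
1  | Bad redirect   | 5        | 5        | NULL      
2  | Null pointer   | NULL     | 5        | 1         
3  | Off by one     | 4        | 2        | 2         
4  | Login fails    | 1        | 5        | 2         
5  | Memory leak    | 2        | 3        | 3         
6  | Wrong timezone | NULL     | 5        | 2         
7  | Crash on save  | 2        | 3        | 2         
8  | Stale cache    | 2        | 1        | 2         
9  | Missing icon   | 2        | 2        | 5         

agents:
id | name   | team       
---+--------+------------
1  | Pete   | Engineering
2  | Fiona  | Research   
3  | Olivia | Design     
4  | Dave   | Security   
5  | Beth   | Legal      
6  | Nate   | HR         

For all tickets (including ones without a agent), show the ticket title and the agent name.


LEFT JOIN keeps every row from tickets (the left table); where agent_id has no match in agents, the agent columns become NULL. Walk through each ticket:
  - ticket 1 (Bad redirect): agent_id=5 -> matches Beth
  - ticket 2 (Null pointer): agent_id=NULL, no match -> kept with NULL
  - ticket 3 (Off by one): agent_id=4 -> matches Dave
  - ticket 4 (Login fails): agent_id=1 -> matches Pete
  - ticket 5 (Memory leak): agent_id=2 -> matches Fiona
  - ticket 6 (Wrong timezone): agent_id=NULL, no match -> kept with NULL
  - ticket 7 (Crash on save): agent_id=2 -> matches Fiona
  - ticket 8 (Stale cache): agent_id=2 -> matches Fiona
  - ticket 9 (Missing icon): agent_id=2 -> matches Fiona
All 9 rows appear; 2 have NULL agent.

SQL:
SELECT a.title, b.name AS agent
FROM tickets a
LEFT JOIN agents b ON a.agent_id = b.id

Result:
title          | agent
---------------+------
Bad redirect   | Beth 
Null pointer   | NULL 
Off by one     | Dave 
Login fails    | Pete 
Memory leak    | Fiona
Wrong timezone | NULL 
Crash on save  | Fiona
Stale cache    | Fiona
Missing icon   | Fiona


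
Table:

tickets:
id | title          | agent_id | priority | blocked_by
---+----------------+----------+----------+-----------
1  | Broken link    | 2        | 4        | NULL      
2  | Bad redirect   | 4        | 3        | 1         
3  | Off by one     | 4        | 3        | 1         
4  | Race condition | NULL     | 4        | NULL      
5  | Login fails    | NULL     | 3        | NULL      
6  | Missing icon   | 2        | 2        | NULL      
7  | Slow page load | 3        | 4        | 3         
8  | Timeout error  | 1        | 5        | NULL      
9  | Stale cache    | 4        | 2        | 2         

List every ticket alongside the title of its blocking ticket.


This is a self-join: tickets is joined to a second copy of itself, matching each row's blocked_by to another row's id. Use LEFT JOIN so rows with blocked_by=NULL are kept.
  - ticket 1 (Broken link): blocked_by=NULL -> NULL
  - ticket 2 (Bad redirect): blocked_by=1 -> Broken link
  - ticket 3 (Off by one): blocked_by=1 -> Broken link
  - ticket 4 (Race condition): blocked_by=NULL -> NULL
  - ticket 5 (Login fails): blocked_by=NULL -> NULL
  - ticket 6 (Missing icon): blocked_by=NULL -> NULL
  - ticket 7 (Slow page load): blocked_by=3 -> Off by one
  - ticket 8 (Timeout error): blocked_by=NULL -> NULL
  - ticket 9 (Stale cache): blocked_by=2 -> Bad redirect

SQL:
SELECT a.title AS item, b.title AS blocked_by
FROM tickets a
LEFT JOIN tickets b ON a.blocked_by = b.id

Result:
item           | blocked_by  
---------------+-------------
Broken link    | NULL        
Bad redirect   | Broken link 
Off by one     | Broken link 
Race condition | NULL        
Login fails    | NULL        
Missing icon   | NULL        
Slow page load | Off by one  
Timeout error  | NULL        
Stale cache    | Bad redirect


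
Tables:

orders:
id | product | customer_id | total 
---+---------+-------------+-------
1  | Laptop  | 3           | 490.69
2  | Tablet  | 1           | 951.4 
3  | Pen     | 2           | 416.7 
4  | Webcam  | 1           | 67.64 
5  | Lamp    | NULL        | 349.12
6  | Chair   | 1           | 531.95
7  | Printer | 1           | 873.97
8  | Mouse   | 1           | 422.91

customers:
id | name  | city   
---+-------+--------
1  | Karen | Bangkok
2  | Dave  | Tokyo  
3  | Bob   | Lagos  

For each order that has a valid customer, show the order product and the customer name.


INNER JOIN keeps only orders rows whose customer_id matches an id in customers. Walk through each order:
  - order 1 (Laptop): customer_id=3 -> matches Bob
  - order 2 (Tablet): customer_id=1 -> matches Karen
  - order 3 (Pen): customer_id=2 -> matches Dave
  - order 4 (Webcam): customer_id=1 -> matches Karen
  - order 5 (Lamp): customer_id=NULL, no match -> dropped
  - order 6 (Chair): customer_id=1 -> matches Karen
  - order 7 (Printer): customer_id=1 -> matches Karen
  - order 8 (Mouse): customer_id=1 -> matches Karen
So 1 of 8 rows is dropped.

SQL:
SELECT a.product, b.name AS customer
FROM orders a
INNER JOIN customers b ON a.customer_id = b.id

Result:
product | customer
--------+---------
Laptop  | Bob     
Tablet  | Karen   
Pen     | Dave    
Webcam  | Karen   
Chair   | Karen   
Printer | Karen   
Mouse   | Karen   


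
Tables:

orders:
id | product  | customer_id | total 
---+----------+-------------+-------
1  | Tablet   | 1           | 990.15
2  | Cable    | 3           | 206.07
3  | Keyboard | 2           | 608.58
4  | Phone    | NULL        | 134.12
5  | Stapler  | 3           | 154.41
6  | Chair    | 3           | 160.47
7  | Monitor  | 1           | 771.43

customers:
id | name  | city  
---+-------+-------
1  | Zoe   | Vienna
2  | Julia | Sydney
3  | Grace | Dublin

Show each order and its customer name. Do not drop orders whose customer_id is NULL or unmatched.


LEFT JOIN keeps every row from orders (the left table); where customer_id has no match in customers, the customer columns become NULL. Walk through each order:
  - order 1 (Tablet): customer_id=1 -> matches Zoe
  - order 2 (Cable): customer_id=3 -> matches Grace
  - order 3 (Keyboard): customer_id=2 -> matches Julia
  - order 4 (Phone): customer_id=NULL, no match -> kept with NULL
  - order 5 (Stapler): customer_id=3 -> matches Grace
  - order 6 (Chair): customer_id=3 -> matches Grace
  - order 7 (Monitor): customer_id=1 -> matches Zoe
All 7 rows appear; 1 has NULL customer.

SQL:
SELECT a.product, b.name AS customer
FROM orders a
LEFT JOIN customers b ON a.customer_id = b.id

Result:
product  | customer
---------+---------
Tablet   | Zoe     
Cable    | Grace   
Keyboard | Julia   
Phone    | NULL    
Stapler  | Grace   
Chair    | Grace   
Monitor  | Zoe     


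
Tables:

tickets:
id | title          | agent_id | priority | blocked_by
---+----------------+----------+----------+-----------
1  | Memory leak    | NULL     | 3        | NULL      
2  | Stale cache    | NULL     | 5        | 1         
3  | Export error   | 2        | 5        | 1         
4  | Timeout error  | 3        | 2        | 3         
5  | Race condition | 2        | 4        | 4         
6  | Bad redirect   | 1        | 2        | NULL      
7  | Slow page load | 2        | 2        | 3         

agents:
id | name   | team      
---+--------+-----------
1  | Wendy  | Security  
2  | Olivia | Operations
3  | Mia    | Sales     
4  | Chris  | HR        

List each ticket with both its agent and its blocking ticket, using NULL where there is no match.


Two LEFT JOINs from the same base table tickets: one to agents via agent_id, one to tickets itself via blocked_by. Both are LEFT so every ticket is preserved.
Match against agents:
  - ticket 1 (Memory leak): agent_id=NULL, no match -> kept with NULL
  - ticket 2 (Stale cache): agent_id=NULL, no match -> kept with NULL
  - ticket 3 (Export error): agent_id=2 -> matches Olivia
  - ticket 4 (Timeout error): agent_id=3 -> matches Mia
  - ticket 5 (Race condition): agent_id=2 -> matches Olivia
  - ticket 6 (Bad redirect): agent_id=1 -> matches Wendy
  - ticket 7 (Slow page load): agent_id=2 -> matches Olivia
Match against tickets (self):
  - ticket 1 (Memory leak): blocked_by=NULL -> NULL
  - ticket 2 (Stale cache): blocked_by=1 -> Memory leak
  - ticket 3 (Export error): blocked_by=1 -> Memory leak
  - ticket 4 (Timeout error): blocked_by=3 -> Export error
  - ticket 5 (Race condition): blocked_by=4 -> Timeout error
  - ticket 6 (Bad redirect): blocked_by=NULL -> NULL
  - ticket 7 (Slow page load): blocked_by=3 -> Export error

SQL:
SELECT a.title, b.name AS agent, c.title AS blocked_by
FROM tickets a
LEFT JOIN agents b ON a.agent_id = b.id
LEFT JOIN tickets c ON a.blocked_by = c.id

Result:
title          | agent  | blocked_by   
---------------+--------+--------------
Memory leak    | NULL   | NULL         
Stale cache    | NULL   | Memory leak  
Export error   | Olivia | Memory leak  
Timeout error  | Mia    | Export error 
Race condition | Olivia | Timeout error
Bad redirect   | Wendy  | NULL         
Slow page load | Olivia | Export error 


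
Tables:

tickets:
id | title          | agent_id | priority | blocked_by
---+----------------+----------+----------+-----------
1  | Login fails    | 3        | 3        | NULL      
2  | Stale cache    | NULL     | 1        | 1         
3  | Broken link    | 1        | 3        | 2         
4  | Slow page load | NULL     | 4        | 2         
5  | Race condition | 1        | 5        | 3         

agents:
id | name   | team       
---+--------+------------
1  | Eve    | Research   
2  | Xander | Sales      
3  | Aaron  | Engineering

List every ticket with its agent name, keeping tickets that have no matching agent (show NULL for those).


LEFT JOIN keeps every row from tickets (the left table); where agent_id has no match in agents, the agent columns become NULL. Walk through each ticket:
  - ticket 1 (Login fails): agent_id=3 -> matches Aaron
  - ticket 2 (Stale cache): agent_id=NULL, no match -> kept with NULL
  - ticket 3 (Broken link): agent_id=1 -> matches Eve
  - ticket 4 (Slow page load): agent_id=NULL, no match -> kept with NULL
  - ticket 5 (Race condition): agent_id=1 -> matches Eve
All 5 rows appear; 2 have NULL agent.

SQL:
SELECT a.title, b.name AS agent
FROM tickets a
LEFT JOIN agents b ON a.agent_id = b.id

Result:
title          | agent
---------------+------
Login fails    | Aaron
Stale cache    | NULL 
Broken link    | Eve  
Slow page load | NULL 
Race condition | Eve  


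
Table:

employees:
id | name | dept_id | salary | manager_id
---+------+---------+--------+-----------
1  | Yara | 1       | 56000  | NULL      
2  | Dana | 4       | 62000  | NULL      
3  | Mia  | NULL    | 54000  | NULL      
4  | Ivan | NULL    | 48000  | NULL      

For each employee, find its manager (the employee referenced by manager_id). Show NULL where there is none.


This is a self-join: employees is joined to a second copy of itself, matching each row's manager_id to another row's id. Use LEFT JOIN so rows with manager_id=NULL are kept.
  - employee 1 (Yara): manager_id=NULL -> NULL
  - employee 2 (Dana): manager_id=NULL -> NULL
  - employee 3 (Mia): manager_id=NULL -> NULL
  - employee 4 (Ivan): manager_id=NULL -> NULL

SQL:
SELECT a.name AS item, b.name AS manager
FROM employees a
LEFT JOIN employees b ON a.manager_id = b.id

Result:
item | manager
-----+--------
Yara | NULL   
Dana | NULL   
Mia  | NULL   
Ivan | NULL   


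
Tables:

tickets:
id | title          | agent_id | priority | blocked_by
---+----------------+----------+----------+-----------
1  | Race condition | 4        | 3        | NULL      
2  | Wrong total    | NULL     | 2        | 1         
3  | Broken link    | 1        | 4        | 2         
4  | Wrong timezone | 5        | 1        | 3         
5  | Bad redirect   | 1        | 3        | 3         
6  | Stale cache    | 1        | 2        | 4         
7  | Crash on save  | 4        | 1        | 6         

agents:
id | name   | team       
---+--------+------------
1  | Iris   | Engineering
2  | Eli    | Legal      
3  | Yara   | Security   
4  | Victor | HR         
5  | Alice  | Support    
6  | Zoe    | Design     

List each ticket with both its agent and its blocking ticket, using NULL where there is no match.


Two LEFT JOINs from the same base table tickets: one to agents via agent_id, one to tickets itself via blocked_by. Both are LEFT so every ticket is preserved.
Match against agents:
  - ticket 1 (Race condition): agent_id=4 -> matches Victor
  - ticket 2 (Wrong total): agent_id=NULL, no match -> kept with NULL
  - ticket 3 (Broken link): agent_id=1 -> matches Iris
  - ticket 4 (Wrong timezone): agent_id=5 -> matches Alice
  - ticket 5 (Bad redirect): agent_id=1 -> matches Iris
  - ticket 6 (Stale cache): agent_id=1 -> matches Iris
  - ticket 7 (Crash on save): agent_id=4 -> matches Victor
Match against tickets (self):
  - ticket 1 (Race condition): blocked_by=NULL -> NULL
  - ticket 2 (Wrong total): blocked_by=1 -> Race condition
  - ticket 3 (Broken link): blocked_by=2 -> Wrong total
  - ticket 4 (Wrong timezone): blocked_by=3 -> Broken link
  - ticket 5 (Bad redirect): blocked_by=3 -> Broken link
  - ticket 6 (Stale cache): blocked_by=4 -> Wrong timezone
  - ticket 7 (Crash on save): blocked_by=6 -> Stale cache

SQL:
SELECT a.title, b.name AS agent, c.title AS blocked_by
FROM tickets a
LEFT JOIN agents b ON a.agent_id = b.id
LEFT JOIN tickets c ON a.blocked_by = c.id

Result:
title          | agent  | blocked_by    
---------------+--------+---------------
Race condition | Victor | NULL          
Wrong total    | NULL   | Race condition
Broken link    | Iris   | Wrong total   
Wrong timezone | Alice  | Broken link   
Bad redirect   | Iris   | Broken link   
Stale cache    | Iris   | Wrong timezone
Crash on save  | Victor | Stale cache   


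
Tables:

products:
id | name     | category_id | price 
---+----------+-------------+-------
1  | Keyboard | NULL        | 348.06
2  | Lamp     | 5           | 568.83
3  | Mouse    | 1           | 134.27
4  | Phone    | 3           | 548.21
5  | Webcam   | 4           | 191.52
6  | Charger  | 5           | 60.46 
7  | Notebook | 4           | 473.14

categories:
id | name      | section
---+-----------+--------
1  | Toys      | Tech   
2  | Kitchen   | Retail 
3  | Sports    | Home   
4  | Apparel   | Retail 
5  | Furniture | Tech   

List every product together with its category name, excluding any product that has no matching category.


INNER JOIN keeps only products rows whose category_id matches an id in categories. Walk through each product:
  - product 1 (Keyboard): category_id=NULL, no match -> dropped
  - product 2 (Lamp): category_id=5 -> matches Furniture
  - product 3 (Mouse): category_id=1 -> matches Toys
  - product 4 (Phone): category_id=3 -> matches Sports
  - product 5 (Webcam): category_id=4 -> matches Apparel
  - product 6 (Charger): category_id=5 -> matches Furniture
  - product 7 (Notebook): category_id=4 -> matches Apparel
So 1 of 7 rows is dropped.

SQL:
SELECT a.name, b.name AS category
FROM products a
INNER JOIN categories b ON a.category_id = b.id

Result:
name     | category 
---------+----------
Lamp     | Furniture
Mouse    | Toys     
Phone    | Sports   
Webcam   | Apparel  
Charger  | Furniture
Notebook | Apparel  


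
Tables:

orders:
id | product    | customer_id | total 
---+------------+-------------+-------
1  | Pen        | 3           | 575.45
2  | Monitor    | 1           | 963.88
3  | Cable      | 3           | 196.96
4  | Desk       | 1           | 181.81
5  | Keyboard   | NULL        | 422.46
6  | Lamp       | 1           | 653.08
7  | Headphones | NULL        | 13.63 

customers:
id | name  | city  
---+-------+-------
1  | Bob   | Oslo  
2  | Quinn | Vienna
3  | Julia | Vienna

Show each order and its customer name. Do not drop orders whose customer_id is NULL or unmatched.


LEFT JOIN keeps every row from orders (the left table); where customer_id has no match in customers, the customer columns become NULL. Walk through each order:
  - order 1 (Pen): customer_id=3 -> matches Julia
  - order 2 (Monitor): customer_id=1 -> matches Bob
  - order 3 (Cable): customer_id=3 -> matches Julia
  - order 4 (Desk): customer_id=1 -> matches Bob
  - order 5 (Keyboard): customer_id=NULL, no match -> kept with NULL
  - order 6 (Lamp): customer_id=1 -> matches Bob
  - order 7 (Headphones): customer_id=NULL, no match -> kept with NULL
All 7 rows appear; 2 have NULL customer.

SQL:
SELECT a.product, b.name AS customer
FROM orders a
LEFT JOIN customers b ON a.customer_id = b.id

Result:
product    | customer
-----------+---------
Pen        | Julia   
Monitor    | Bob     
Cable      | Julia   
Desk       | Bob     
Keyboard   | NULL    
Lamp       | Bob     
Headphones | NULL    


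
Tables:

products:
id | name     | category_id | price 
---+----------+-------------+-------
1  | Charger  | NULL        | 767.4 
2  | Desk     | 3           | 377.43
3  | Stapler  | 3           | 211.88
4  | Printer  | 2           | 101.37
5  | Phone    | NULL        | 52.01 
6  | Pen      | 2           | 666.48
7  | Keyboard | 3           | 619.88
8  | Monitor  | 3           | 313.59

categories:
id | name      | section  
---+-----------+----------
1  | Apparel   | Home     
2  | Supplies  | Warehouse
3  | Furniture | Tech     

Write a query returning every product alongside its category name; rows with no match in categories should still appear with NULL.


LEFT JOIN keeps every row from products (the left table); where category_id has no match in categories, the category columns become NULL. Walk through each product:
  - product 1 (Charger): category_id=NULL, no match -> kept with NULL
  - product 2 (Desk): category_id=3 -> matches Furniture
  - product 3 (Stapler): category_id=3 -> matches Furniture
  - product 4 (Printer): category_id=2 -> matches Supplies
  - product 5 (Phone): category_id=NULL, no match -> kept with NULL
  - product 6 (Pen): category_id=2 -> matches Supplies
  - product 7 (Keyboard): category_id=3 -> matches Furniture
  - product 8 (Monitor): category_id=3 -> matches Furniture
All 8 rows appear; 2 have NULL category.

SQL:
SELECT a.name, b.name AS category
FROM products a
LEFT JOIN categories b ON a.category_id = b.id

Result:
name     | category 
---------+----------
Charger  | NULL     
Desk     | Furniture
Stapler  | Furniture
Printer  | Supplies 
Phone    | NULL     
Pen      | Supplies 
Keyboard | Furniture
Monitor  | Furniture


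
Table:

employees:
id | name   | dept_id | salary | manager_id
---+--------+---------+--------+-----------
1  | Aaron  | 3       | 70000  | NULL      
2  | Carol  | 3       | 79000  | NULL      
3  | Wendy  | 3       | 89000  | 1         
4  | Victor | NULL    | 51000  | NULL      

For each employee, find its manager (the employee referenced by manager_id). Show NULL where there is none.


This is a self-join: employees is joined to a second copy of itself, matching each row's manager_id to another row's id. Use LEFT JOIN so rows with manager_id=NULL are kept.
  - employee 1 (Aaron): manager_id=NULL -> NULL
  - employee 2 (Carol): manager_id=NULL -> NULL
  - employee 3 (Wendy): manager_id=1 -> Aaron
  - employee 4 (Victor): manager_id=NULL -> NULL

SQL:
SELECT a.name AS item, b.name AS manager
FROM employees a
LEFT JOIN employees b ON a.manager_id = b.id

Result:
item   | manager
-------+--------
Aaron  | NULL   
Carol  | NULL   
Wendy  | Aaron  
Victor | NULL   


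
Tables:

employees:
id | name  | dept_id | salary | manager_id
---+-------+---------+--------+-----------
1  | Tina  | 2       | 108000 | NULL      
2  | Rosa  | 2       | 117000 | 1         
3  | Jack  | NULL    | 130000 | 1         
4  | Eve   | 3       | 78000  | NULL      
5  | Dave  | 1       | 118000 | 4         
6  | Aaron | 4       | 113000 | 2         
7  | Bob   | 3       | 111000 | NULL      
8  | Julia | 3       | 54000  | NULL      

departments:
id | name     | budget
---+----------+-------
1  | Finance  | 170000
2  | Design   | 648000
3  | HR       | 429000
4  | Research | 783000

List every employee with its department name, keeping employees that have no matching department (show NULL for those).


LEFT JOIN keeps every row from employees (the left table); where dept_id has no match in departments, the department columns become NULL. Walk through each employee:
  - employee 1 (Tina): dept_id=2 -> matches Design
  - employee 2 (Rosa): dept_id=2 -> matches Design
  - employee 3 (Jack): dept_id=NULL, no match -> kept with NULL
  - employee 4 (Eve): dept_id=3 -> matches HR
  - employee 5 (Dave): dept_id=1 -> matches Finance
  - employee 6 (Aaron): dept_id=4 -> matches Research
  - employee 7 (Bob): dept_id=3 -> matches HR
  - employee 8 (Julia): dept_id=3 -> matches HR
All 8 rows appear; 1 has NULL department.

SQL:
SELECT a.name, b.name AS department
FROM employees a
LEFT JOIN departments b ON a.dept_id = b.id

Result:
name  | department
------+-----------
Tina  | Design    
Rosa  | Design    
Jack  | NULL      
Eve   | HR        
Dave  | Finance   
Aaron | Research  
Bob   | HR        
Julia | HR        


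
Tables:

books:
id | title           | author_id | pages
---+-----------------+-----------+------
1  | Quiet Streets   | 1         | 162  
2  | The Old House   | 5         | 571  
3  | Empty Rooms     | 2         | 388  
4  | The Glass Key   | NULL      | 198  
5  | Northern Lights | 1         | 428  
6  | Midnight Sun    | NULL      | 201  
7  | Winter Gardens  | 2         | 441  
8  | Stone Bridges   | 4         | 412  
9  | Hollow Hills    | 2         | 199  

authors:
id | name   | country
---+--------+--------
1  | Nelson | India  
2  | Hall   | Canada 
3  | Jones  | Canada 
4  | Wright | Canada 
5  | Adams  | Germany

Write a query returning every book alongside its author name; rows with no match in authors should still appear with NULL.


LEFT JOIN keeps every row from books (the left table); where author_id has no match in authors, the author columns become NULL. Walk through each book:
  - book 1 (Quiet Streets): author_id=1 -> matches Nelson
  - book 2 (The Old House): author_id=5 -> matches Adams
  - book 3 (Empty Rooms): author_id=2 -> matches Hall
  - book 4 (The Glass Key): author_id=NULL, no match -> kept with NULL
  - book 5 (Northern Lights): author_id=1 -> matches Nelson
  - book 6 (Midnight Sun): author_id=NULL, no match -> kept with NULL
  - book 7 (Winter Gardens): author_id=2 -> matches Hall
  - book 8 (Stone Bridges): author_id=4 -> matches Wright
  - book 9 (Hollow Hills): author_id=2 -> matches Hall
All 9 rows appear; 2 have NULL author.

SQL:
SELECT a.title, b.name AS author
FROM books a
LEFT JOIN authors b ON a.author_id = b.id

Result:
title           | author
----------------+-------
Quiet Streets   | Nelson
The Old House   | Adams 
Empty Rooms     | Hall  
The Glass Key   | NULL  
Northern Lights | Nelson
Midnight Sun    | NULL  
Winter Gardens  | Hall  
Stone Bridges   | Wright
Hollow Hills    | Hall  
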